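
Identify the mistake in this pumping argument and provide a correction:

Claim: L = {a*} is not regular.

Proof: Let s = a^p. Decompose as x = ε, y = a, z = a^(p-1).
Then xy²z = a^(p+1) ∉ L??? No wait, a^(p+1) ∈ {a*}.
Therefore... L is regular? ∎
Error: The proof attempts to show a*  is not regular, but a* IS regular!

Correction: a* is a regular language (recognized by a simple DFA with one accepting state and self-loop on 'a'). The pumping lemma can only prove non-regularity, not regularity. For regular languages, pumping always works.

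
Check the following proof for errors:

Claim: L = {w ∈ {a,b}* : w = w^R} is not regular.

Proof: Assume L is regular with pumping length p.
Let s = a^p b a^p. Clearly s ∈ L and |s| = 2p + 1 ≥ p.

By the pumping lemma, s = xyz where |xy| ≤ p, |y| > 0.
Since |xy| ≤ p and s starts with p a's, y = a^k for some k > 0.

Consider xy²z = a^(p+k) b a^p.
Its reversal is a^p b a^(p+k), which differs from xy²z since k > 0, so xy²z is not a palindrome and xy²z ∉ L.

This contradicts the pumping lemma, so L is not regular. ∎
The proof is correct.

This proof is valid because:
1. s = a^p b a^p is in L and is chosen in terms of p, so |s| ≥ p holds for every p
2. The decomposition analysis is correct: |xy| ≤ p forces y to lie inside the leading a's
3. The contradiction is valid: a^(p+k) b a^p has more a's before the b than after it, so it is not a palindrome
4. The conclusion follows logically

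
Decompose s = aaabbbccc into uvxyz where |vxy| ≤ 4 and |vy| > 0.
u='aa', v='a', x='bb', y='b', z='ccc'

For s = aaabbbccc with pumping length p = 4:

One valid decomposition:
- u = 'aa'
- v = 'a'
- x = 'bb'
- y = 'b'
- z = 'ccc'

Verification:
- uvxyz = 'aa' + 'a' + 'bb' + 'b' + 'ccc' = aaabbbccc ✓
- |vxy| = |'abbb'| = 4 ≤ 4 ✓
- |vy| = |'ab'| = 2 > 0 ✓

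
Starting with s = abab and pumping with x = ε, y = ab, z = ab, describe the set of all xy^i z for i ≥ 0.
{xy^i z : i ≥ 0} = {(ab)^(i+1) : i ≥ 0} = {ab, abab, ababab, ...}

With x = ε, y = ab, z = ab: Pumping 'ab' gives strings of alternating a's and b's.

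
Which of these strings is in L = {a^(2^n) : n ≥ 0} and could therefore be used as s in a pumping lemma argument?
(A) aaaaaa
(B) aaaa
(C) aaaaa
(B) aaaa

The pumping lemma is applied to a string s that lies in L, so first check membership of each option:
- (A) aaaaaa has length 6, strictly between 2^2 = 4 and 2^3 = 8, so it is not in L ✗
- (B) aaaa has length 4 = 2^2, so it is in L ✓
- (C) aaaaa has length 5, strictly between 2^2 = 4 and 2^3 = 8, so it is not in L ✗

Only (B) aaaa is in L, so it is the only candidate that could play the role of s.
(In a complete proof one picks s in terms of the pumping length p so that |s| ≥ p is guaranteed; a fixed string like aaaa illustrates the shape of such an s.)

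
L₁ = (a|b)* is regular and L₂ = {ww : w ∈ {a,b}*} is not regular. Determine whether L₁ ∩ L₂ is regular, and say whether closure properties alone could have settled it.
No — L₁ ∩ L₂ is not regular.

(a|b)* is all strings over {a,b}, so L₁ ∩ L₂ = {ww : w ∈ {a,b}*} = L₂ itself, which is not regular (pump s = a^p b a^p b).

Note that the bare facts "L₁ regular, L₂ non-regular" do not settle the question by themselves: the closure of regular languages under ∪, ∩, complement and difference applies only when BOTH operands are regular. With a non-regular operand the result can come out regular or non-regular depending on the specific languages, so one has to work out L₁ ∩ L₂ for this particular pair, as above.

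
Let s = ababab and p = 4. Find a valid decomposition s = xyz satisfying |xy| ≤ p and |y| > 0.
x = 'ab', y = 'a', z = 'bab'

For s = ababab and p = 4, one valid decomposition is:
- x = 'ab' (length 2)
- y = 'a' (length 1)
- z = 'bab' (length 3)

Verification:
- xyz = 'ab' + 'a' + 'bab' = ababab ✓
- |xy| = 3 ≤ 4 ✓
- |y| = 1 > 0 ✓

All pumping lemma constraints are satisfied.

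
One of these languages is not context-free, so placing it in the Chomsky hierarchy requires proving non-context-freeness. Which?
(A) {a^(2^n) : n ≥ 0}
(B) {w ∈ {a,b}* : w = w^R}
(A) {a^(2^n) : n ≥ 0}

(A) {a^(2^n) : n ≥ 0} requires the CFL pumping lemma.

- {w ∈ {a,b}* : w = w^R} is context-free (but not regular)
  • Can be shown non-regular with the regular pumping lemma
  • After pumping, the string is no longer symmetric

- {a^(2^n) : n ≥ 0} is NOT context-free
  • Requires the CFL pumping lemma to prove
  • Gaps between powers of 2 grow exponentially

The CFL pumping lemma is "stronger" in that it can prove non-membership
in the larger class of context-free languages.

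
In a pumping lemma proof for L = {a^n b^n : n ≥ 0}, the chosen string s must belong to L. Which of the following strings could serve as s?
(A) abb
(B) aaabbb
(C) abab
(B) aaabbb

The pumping lemma is applied to a string s that lies in L, so first check membership of each option:
- (A) abb has 1 a's and 2 b's; 1 ≠ 2, so it is not in L ✗
- (B) aaabbb = a^3 b^3 has equal counts (3 = 3), so it is in L ✓
- (C) abab has an a after a b, so it is not of the form a^n b^n and is not in L ✗

Only (B) aaabbb is in L, so it is the only candidate that could play the role of s.
(In a complete proof one picks s in terms of the pumping length p so that |s| ≥ p is guaranteed; a fixed string like aaabbb illustrates the shape of such an s.)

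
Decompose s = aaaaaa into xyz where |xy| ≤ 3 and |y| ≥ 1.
x = '', y = 'aa', z = 'aaaa'

For s = aaaaaa and p = 3, one valid decomposition is:
- x = '' (length 0)
- y = 'aa' (length 2)
- z = 'aaaa' (length 4)

Verification:
- xyz = '' + 'aa' + 'aaaa' = aaaaaa ✓
- |xy| = 2 ≤ 3 ✓
- |y| = 2 > 0 ✓

All pumping lemma constraints are satisfied.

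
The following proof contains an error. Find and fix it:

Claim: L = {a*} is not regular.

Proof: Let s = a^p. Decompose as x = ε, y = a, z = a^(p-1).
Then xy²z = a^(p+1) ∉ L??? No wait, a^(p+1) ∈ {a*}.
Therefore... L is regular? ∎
Error: The proof attempts to show a*  is not regular, but a* IS regular!

Correction: a* is a regular language (recognized by a simple DFA with one accepting state and self-loop on 'a'). The pumping lemma can only prove non-regularity, not regularity. For regular languages, pumping always works.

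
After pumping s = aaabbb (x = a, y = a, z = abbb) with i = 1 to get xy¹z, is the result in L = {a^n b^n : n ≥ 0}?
Yes

xy¹z = a · a · abbb = aaabbb.
aaabbb = a^3 b^3 has equal counts (3 = 3), so it is in L.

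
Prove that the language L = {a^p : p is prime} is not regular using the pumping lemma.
Assume for contradiction that L is regular, and let p ≥ 1 be the pumping length given by the pumping lemma.
Choose a prime q with q ≥ p (one exists because there are infinitely many primes) and let s = a^q. Then s ∈ L and |s| = q ≥ p.
By the pumping lemma, s = xyz for some x, y, z with |xy| ≤ p, |y| ≥ 1, and xy^i z ∈ L for every i ≥ 0.
Here y = a^k for some k with 1 ≤ k ≤ p, and xy^i z = a^(q + (i − 1)k) for every i ≥ 0.

Take i = q + 1: |xy^(q+1) z| = q + qk = q(k + 1).
Both factors satisfy q ≥ 2 and k + 1 ≥ 2, so q(k + 1) is composite, and xy^(q+1) z ∉ L.

This contradicts the pumping lemma, which requires xy^i z ∈ L for all i ≥ 0.
Hence L = {a^p : p is prime} is not regular. ∎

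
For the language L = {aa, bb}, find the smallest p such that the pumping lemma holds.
p = 3

For a finite language L, the pumping lemma holds vacuously if p > max|s| for s ∈ L.

The longest string in L = {aa, bb} has length 2.
If p = 3, then no string s ∈ L has |s| ≥ p, so the condition is vacuously true.

The minimum pumping length is p = 3.

Why no smaller p works: for any p ≤ 2, the longest string s ∈ L has |s| = 2 ≥ p, so it would
have to be pumpable; but pumping up (i = 2, 3, ...) produces ever longer strings, which cannot all lie in the
finite language L. So the pumping property fails for every p ≤ 2.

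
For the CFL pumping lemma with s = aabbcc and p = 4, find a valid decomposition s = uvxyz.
u='a', v='a', x='bb', y='c', z='c'

For s = aabbcc with pumping length p = 4:

One valid decomposition:
- u = 'a'
- v = 'a'
- x = 'bb'
- y = 'c'
- z = 'c'

Verification:
- uvxyz = 'a' + 'a' + 'bb' + 'c' + 'c' = aabbcc ✓
- |vxy| = |'abbc'| = 4 ≤ 4 ✓
- |vy| = |'ac'| = 2 > 0 ✓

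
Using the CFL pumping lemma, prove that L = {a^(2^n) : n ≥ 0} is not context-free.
Assume for contradiction that L is context-free, and let p ≥ 1 be the pumping length given by the pumping lemma for CFLs.
Choose s = a^(2^p). Then s ∈ L and |s| = 2^p ≥ p.
By the CFL pumping lemma, s = uvxyz for some u, v, x, y, z with |vxy| ≤ p, |vy| ≥ 1, and uv^i xy^i z ∈ L for every i ≥ 0.
All symbols are a's, so only lengths matter: let k = |vy|, with 1 ≤ k ≤ |vxy| ≤ p < 2^p.

Take i = 2: |uv²xy²z| = 2^p + k, and 2^p < 2^p + k < 2^p + 2^p = 2^(p+1).
So the length lies strictly between consecutive powers of two and is not a power of 2; uv²xy²z ∉ L.

This contradicts the CFL pumping lemma, which requires uv^i xy^i z ∈ L for all i ≥ 0.
Hence L = {a^(2^n) : n ≥ 0} is not context-free. ∎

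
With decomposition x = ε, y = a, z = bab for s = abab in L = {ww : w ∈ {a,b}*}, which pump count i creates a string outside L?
i = 0

xy⁰z = ε · ε · bab = bab; bab has odd length 3, so it cannot be written as ww and is not in L.
(Other choices also work, e.g. i = 2, 3; only i = 1 is guaranteed to stay in L since xy¹z = s.)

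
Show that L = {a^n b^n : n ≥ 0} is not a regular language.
Assume for contradiction that L is regular, and let p ≥ 1 be the pumping length given by the pumping lemma.
Choose s = a^p b^p. Then s ∈ L and |s| = 2p ≥ p.
By the pumping lemma, s = xyz for some x, y, z with |xy| ≤ p, |y| ≥ 1, and xy^i z ∈ L for every i ≥ 0.
Since |xy| ≤ p and the first p symbols of s are all a's, we must have y = a^k for some k with 1 ≤ k ≤ p.

Take i = 2: xy²z = a^(p + k) b^p.
This string has p + k a's but p b's, and p + k > p because k ≥ 1. So xy²z ∉ L.

This contradicts the pumping lemma, which requires xy^i z ∈ L for all i ≥ 0.
Hence L = {a^n b^n : n ≥ 0} is not regular. ∎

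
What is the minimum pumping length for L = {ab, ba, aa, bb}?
p = 3

For a finite language L, the pumping lemma holds vacuously if p > max|s| for s ∈ L.

The longest string in L = {ab, ba, aa, bb} has length 2.
If p = 3, then no string s ∈ L has |s| ≥ p, so the condition is vacuously true.

The minimum pumping length is p = 3.

Why no smaller p works: for any p ≤ 2, the longest string s ∈ L has |s| = 2 ≥ p, so it would
have to be pumpable; but pumping up (i = 2, 3, ...) produces ever longer strings, which cannot all lie in the
finite language L. So the pumping property fails for every p ≤ 2.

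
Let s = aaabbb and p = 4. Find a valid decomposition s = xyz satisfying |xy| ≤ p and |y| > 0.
x = 'a', y = 'aa', z = 'bbb'

For s = aaabbb and p = 4, one valid decomposition is:
- x = 'a' (length 1)
- y = 'aa' (length 2)
- z = 'bbb' (length 3)

Verification:
- xyz = 'a' + 'aa' + 'bbb' = aaabbb ✓
- |xy| = 3 ≤ 4 ✓
- |y| = 2 > 0 ✓

All pumping lemma constraints are satisfied.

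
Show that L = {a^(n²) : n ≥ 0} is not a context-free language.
Assume for contradiction that L is context-free, and let p ≥ 1 be the pumping length given by the pumping lemma for CFLs.
Choose s = a^(p²). Then s ∈ L and |s| = p² ≥ p.
By the CFL pumping lemma, s = uvxyz for some u, v, x, y, z with |vxy| ≤ p, |vy| ≥ 1, and uv^i xy^i z ∈ L for every i ≥ 0.
All symbols are a's, so only lengths matter: let k = |vy|, with 1 ≤ k ≤ |vxy| ≤ p.

Take i = 2: |uv²xy²z| = p² + k, and p² < p² + k ≤ p² + p < (p + 1)².
So the length lies strictly between consecutive squares and is not a perfect square; uv²xy²z ∉ L.

This contradicts the CFL pumping lemma, which requires uv^i xy^i z ∈ L for all i ≥ 0.
Hence L = {a^(n²) : n ≥ 0} is not context-free. ∎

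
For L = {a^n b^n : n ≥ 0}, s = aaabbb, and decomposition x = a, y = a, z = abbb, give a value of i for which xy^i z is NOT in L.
i = 3

xy³z = a · aaa · abbb = aaaaabbb; aaaaabbb has 5 a's and 3 b's; 5 ≠ 3, so it is not in L.
(Other choices also work, e.g. i = 0, 2; only i = 1 is guaranteed to stay in L since xy¹z = s.)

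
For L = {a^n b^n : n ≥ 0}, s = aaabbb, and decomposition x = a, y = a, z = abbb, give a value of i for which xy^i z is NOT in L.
i = 2

xy²z = a · aa · abbb = aaaabbb; aaaabbb has 4 a's and 3 b's; 4 ≠ 3, so it is not in L.
(Other choices also work, e.g. i = 0, 3; only i = 1 is guaranteed to stay in L since xy¹z = s.)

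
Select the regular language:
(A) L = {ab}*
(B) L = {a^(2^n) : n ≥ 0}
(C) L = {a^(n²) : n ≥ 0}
(A) {ab}*

(A) L = {ab}* is regular.

This can be recognized by a finite automaton (DFA/NFA).
Regular expressions like {ab}* define regular languages.

The other choices are not regular:
- {a^(2^n) : n ≥ 0}: After pumping, length is no longer a power of 2
- {a^(n²) : n ≥ 0}: After pumping, length is no longer a perfect square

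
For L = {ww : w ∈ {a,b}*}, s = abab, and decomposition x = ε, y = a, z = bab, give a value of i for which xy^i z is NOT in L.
i = 0

xy⁰z = ε · ε · bab = bab; bab has odd length 3, so it cannot be written as ww and is not in L.
(Other choices also work, e.g. i = 2, 3; only i = 1 is guaranteed to stay in L since xy¹z = s.)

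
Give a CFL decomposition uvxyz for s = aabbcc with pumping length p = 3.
u='aa', v='b', x='b', y='c', z='c'

For s = aabbcc with pumping length p = 3:

One valid decomposition:
- u = 'aa'
- v = 'b'
- x = 'b'
- y = 'c'
- z = 'c'

Verification:
- uvxyz = 'aa' + 'b' + 'b' + 'c' + 'c' = aabbcc ✓
- |vxy| = |'bbc'| = 3 ≤ 3 ✓
- |vy| = |'bc'| = 2 > 0 ✓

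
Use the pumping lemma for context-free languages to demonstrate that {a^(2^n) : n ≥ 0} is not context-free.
Assume for contradiction that L is context-free, and let p ≥ 1 be the pumping length given by the pumping lemma for CFLs.
Choose s = a^(2^p). Then s ∈ L and |s| = 2^p ≥ p.
By the CFL pumping lemma, s = uvxyz for some u, v, x, y, z with |vxy| ≤ p, |vy| ≥ 1, and uv^i xy^i z ∈ L for every i ≥ 0.
All symbols are a's, so only lengths matter: let k = |vy|, with 1 ≤ k ≤ |vxy| ≤ p < 2^p.

Take i = 2: |uv²xy²z| = 2^p + k, and 2^p < 2^p + k < 2^p + 2^p = 2^(p+1).
So the length lies strictly between consecutive powers of two and is not a power of 2; uv²xy²z ∉ L.

This contradicts the CFL pumping lemma, which requires uv^i xy^i z ∈ L for all i ≥ 0.
Hence L = {a^(2^n) : n ≥ 0} is not context-free. ∎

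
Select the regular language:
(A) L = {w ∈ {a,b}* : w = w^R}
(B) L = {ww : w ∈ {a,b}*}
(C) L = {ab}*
(C) {ab}*

(C) L = {ab}* is regular.

This can be recognized by a finite automaton (DFA/NFA).
Regular expressions like {ab}* define regular languages.

The other choices are not regular:
- {ww : w ∈ {a,b}*}: After pumping, the two halves no longer match
- {w ∈ {a,b}* : w = w^R}: After pumping, the string is no longer symmetric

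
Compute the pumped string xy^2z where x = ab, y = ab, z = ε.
ababab

Given x = 'ab', y = 'ab', z = '' and i = 2:

xy^2z = x + y·y·...·y (2 times) + z
       = 'ab' + 'ab'^2 + ''
       = 'ab' + 'abab' + ''
       = 'ababab'

The pumped string is 'ababab' with length 6.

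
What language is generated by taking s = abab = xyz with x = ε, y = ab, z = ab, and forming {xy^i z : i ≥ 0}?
{xy^i z : i ≥ 0} = {(ab)^(i+1) : i ≥ 0} = {ab, abab, ababab, ...}

With x = ε, y = ab, z = ab: Pumping 'ab' gives strings of alternating a's and b's.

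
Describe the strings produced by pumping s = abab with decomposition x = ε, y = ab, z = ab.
{xy^i z : i ≥ 0} = {(ab)^(i+1) : i ≥ 0} = {ab, abab, ababab, ...}

With x = ε, y = ab, z = ab: Pumping 'ab' gives strings of alternating a's and b's.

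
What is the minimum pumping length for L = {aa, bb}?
p = 3

For a finite language L, the pumping lemma holds vacuously if p > max|s| for s ∈ L.

The longest string in L = {aa, bb} has length 2.
If p = 3, then no string s ∈ L has |s| ≥ p, so the condition is vacuously true.

The minimum pumping length is p = 3.

Why no smaller p works: for any p ≤ 2, the longest string s ∈ L has |s| = 2 ≥ p, so it would
have to be pumpable; but pumping up (i = 2, 3, ...) produces ever longer strings, which cannot all lie in the
finite language L. So the pumping property fails for every p ≤ 2.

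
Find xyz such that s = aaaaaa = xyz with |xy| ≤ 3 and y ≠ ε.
x = '', y = 'a', z = 'aaaaa'

For s = aaaaaa and p = 3, one valid decomposition is:
- x = '' (length 0)
- y = 'a' (length 1)
- z = 'aaaaa' (length 5)

Verification:
- xyz = '' + 'a' + 'aaaaa' = aaaaaa ✓
- |xy| = 1 ≤ 3 ✓
- |y| = 1 > 0 ✓

All pumping lemma constraints are satisfied.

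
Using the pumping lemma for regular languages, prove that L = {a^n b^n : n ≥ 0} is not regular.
Assume for contradiction that L is regular, and let p ≥ 1 be the pumping length given by the pumping lemma.
Choose s = a^p b^p. Then s ∈ L and |s| = 2p ≥ p.
By the pumping lemma, s = xyz for some x, y, z with |xy| ≤ p, |y| ≥ 1, and xy^i z ∈ L for every i ≥ 0.
Since |xy| ≤ p and the first p symbols of s are all a's, we must have y = a^k for some k with 1 ≤ k ≤ p.

Take i = 0: xy⁰z = a^(p − k) b^p.
This string has p − k a's but p b's, and p − k < p because k ≥ 1. So xy⁰z ∉ L.

This contradicts the pumping lemma, which requires xy^i z ∈ L for all i ≥ 0.
Hence L = {a^n b^n : n ≥ 0} is not regular. ∎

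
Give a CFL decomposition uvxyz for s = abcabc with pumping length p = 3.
u='ab', v='c', x='a', y='b', z='c'

For s = abcabc with pumping length p = 3:

One valid decomposition:
- u = 'ab'
- v = 'c'
- x = 'a'
- y = 'b'
- z = 'c'

Verification:
- uvxyz = 'ab' + 'c' + 'a' + 'b' + 'c' = abcabc ✓
- |vxy| = |'cab'| = 3 ≤ 3 ✓
- |vy| = |'cb'| = 2 > 0 ✓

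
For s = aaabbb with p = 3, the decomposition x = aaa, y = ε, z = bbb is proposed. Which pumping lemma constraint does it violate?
Violated: |y| > 0

The decomposition x = aaa, y = ε, z = bbb for s = aaabbb with p = 3
violates the constraint: |y| > 0

|y| = 0, but the pumping lemma requires |y| > 0 (y must be non-empty).

Pumping lemma constraints:
1. xyz = s (decomposition is valid)
2. |xy| ≤ p
3. |y| > 0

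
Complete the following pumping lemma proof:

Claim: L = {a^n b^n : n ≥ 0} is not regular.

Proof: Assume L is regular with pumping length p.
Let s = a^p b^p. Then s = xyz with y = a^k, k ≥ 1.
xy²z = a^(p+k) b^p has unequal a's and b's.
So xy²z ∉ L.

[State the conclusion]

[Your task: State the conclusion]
This contradicts the pumping lemma for regular languages,
which guarantees xy^i z ∈ L for all i ≥ 0.

Since our assumption that L is regular leads to a contradiction,
we conclude that L = {a^n b^n : n ≥ 0} is NOT regular. ∎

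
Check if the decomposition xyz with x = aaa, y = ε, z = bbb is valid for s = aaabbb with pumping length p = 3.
Violated: |y| > 0

The decomposition x = aaa, y = ε, z = bbb for s = aaabbb with p = 3
violates the constraint: |y| > 0

|y| = 0, but the pumping lemma requires |y| > 0 (y must be non-empty).

Pumping lemma constraints:
1. xyz = s (decomposition is valid)
2. |xy| ≤ p
3. |y| > 0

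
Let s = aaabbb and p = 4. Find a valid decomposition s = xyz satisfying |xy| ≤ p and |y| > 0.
x = '', y = 'a', z = 'aabbb'

For s = aaabbb and p = 4, one valid decomposition is:
- x = '' (length 0)
- y = 'a' (length 1)
- z = 'aabbb' (length 5)

Verification:
- xyz = '' + 'a' + 'aabbb' = aaabbb ✓
- |xy| = 1 ≤ 4 ✓
- |y| = 1 > 0 ✓

All pumping lemma constraints are satisfied.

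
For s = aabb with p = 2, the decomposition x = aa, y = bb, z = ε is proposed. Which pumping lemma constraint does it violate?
Violated: |xy| ≤ p

The decomposition x = aa, y = bb, z = ε for s = aabb with p = 2
violates the constraint: |xy| ≤ p

|xy| = |aabb| = 4 > 2 = p. The decomposition puts too many characters in xy.

Pumping lemma constraints:
1. xyz = s (decomposition is valid)
2. |xy| ≤ p
3. |y| > 0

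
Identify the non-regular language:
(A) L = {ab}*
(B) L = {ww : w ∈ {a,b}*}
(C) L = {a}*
(B) {ww : w ∈ {a,b}*}

(B) L = {ww : w ∈ {a,b}*} is NOT regular.

The pumping lemma can be used to prove this:
After pumping, the two halves no longer match

The other languages are regular because they can be recognized by finite automata.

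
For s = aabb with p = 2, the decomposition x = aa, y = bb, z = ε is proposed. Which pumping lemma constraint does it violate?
Violated: |xy| ≤ p

The decomposition x = aa, y = bb, z = ε for s = aabb with p = 2
violates the constraint: |xy| ≤ p

|xy| = |aabb| = 4 > 2 = p. The decomposition puts too many characters in xy.

Pumping lemma constraints:
1. xyz = s (decomposition is valid)
2. |xy| ≤ p
3. |y| > 0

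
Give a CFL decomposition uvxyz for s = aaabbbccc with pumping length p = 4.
u='aa', v='a', x='bb', y='b', z='ccc'

For s = aaabbbccc with pumping length p = 4:

One valid decomposition:
- u = 'aa'
- v = 'a'
- x = 'bb'
- y = 'b'
- z = 'ccc'

Verification:
- uvxyz = 'aa' + 'a' + 'bb' + 'b' + 'ccc' = aaabbbccc ✓
- |vxy| = |'abbb'| = 4 ≤ 4 ✓
- |vy| = |'ab'| = 2 > 0 ✓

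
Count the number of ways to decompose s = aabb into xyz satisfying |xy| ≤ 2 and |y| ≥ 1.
3

For s = 'aabb' with pumping length p = 2:

Constraints: |xy| ≤ 2, |y| > 0

Valid decompositions (|xy| ≤ p, |y| ≥ 1):
  • x='', y='a', z='abb'
  • x='a', y='a', z='bb'
  • x='', y='aa', z='bb'

Total count: 3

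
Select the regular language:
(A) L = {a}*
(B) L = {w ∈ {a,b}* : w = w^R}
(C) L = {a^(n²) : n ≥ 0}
(A) {a}*

(A) L = {a}* is regular.

This can be recognized by a finite automaton (DFA/NFA).
Regular expressions like {a}* define regular languages.

The other choices are not regular:
- {a^(n²) : n ≥ 0}: After pumping, length is no longer a perfect square
- {w ∈ {a,b}* : w = w^R}: After pumping, the string is no longer symmetric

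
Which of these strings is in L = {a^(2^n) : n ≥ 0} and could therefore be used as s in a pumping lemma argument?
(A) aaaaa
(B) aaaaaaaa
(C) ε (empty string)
(B) aaaaaaaa

The pumping lemma is applied to a string s that lies in L, so first check membership of each option:
- (A) aaaaa has length 5, strictly between 2^2 = 4 and 2^3 = 8, so it is not in L ✗
- (B) aaaaaaaa has length 8 = 2^3, so it is in L ✓
- (C) ε has length 0, which is not a power of 2, so it is not in L ✗

Only (B) aaaaaaaa is in L, so it is the only candidate that could play the role of s.
(In a complete proof one picks s in terms of the pumping length p so that |s| ≥ p is guaranteed; a fixed string like aaaaaaaa illustrates the shape of such an s.)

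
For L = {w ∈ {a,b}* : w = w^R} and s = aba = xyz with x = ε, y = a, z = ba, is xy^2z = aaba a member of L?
No

xy²z = ε · aa · ba = aaba.
aaba reversed is abaa ≠ aaba, so it is not a palindrome and is not in L.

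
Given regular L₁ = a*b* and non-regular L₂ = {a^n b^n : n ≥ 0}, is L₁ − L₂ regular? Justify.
No — L₁ − L₂ is not regular.

a*b* − {a^n b^n} = {a^n b^m : n ≠ m}. If this were regular, then its complement intersected with a*b*, namely {a^n b^n : n ≥ 0}, would be regular too (closure under complement and intersection) — contradiction. So L₁ − L₂ is not regular.

Note that the bare facts "L₁ regular, L₂ non-regular" do not settle the question by themselves: the closure of regular languages under ∪, ∩, complement and difference applies only when BOTH operands are regular. With a non-regular operand the result can come out regular or non-regular depending on the specific languages, so one has to work out L₁ − L₂ for this particular pair, as above.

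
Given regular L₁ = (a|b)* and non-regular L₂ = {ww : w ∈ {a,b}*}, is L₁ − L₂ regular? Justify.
No — L₁ − L₂ is not regular.

L₁ − L₂ is the complement of {ww} within {a,b}*. If it were regular, its complement {ww} would be regular as well (regular languages are closed under complement) — contradiction. So L₁ − L₂ is not regular.

Note that the bare facts "L₁ regular, L₂ non-regular" do not settle the question by themselves: the closure of regular languages under ∪, ∩, complement and difference applies only when BOTH operands are regular. With a non-regular operand the result can come out regular or non-regular depending on the specific languages, so one has to work out L₁ − L₂ for this particular pair, as above.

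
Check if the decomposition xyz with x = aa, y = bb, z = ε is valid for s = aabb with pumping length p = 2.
Violated: |xy| ≤ p

The decomposition x = aa, y = bb, z = ε for s = aabb with p = 2
violates the constraint: |xy| ≤ p

|xy| = |aabb| = 4 > 2 = p. The decomposition puts too many characters in xy.

Pumping lemma constraints:
1. xyz = s (decomposition is valid)
2. |xy| ≤ p
3. |y| > 0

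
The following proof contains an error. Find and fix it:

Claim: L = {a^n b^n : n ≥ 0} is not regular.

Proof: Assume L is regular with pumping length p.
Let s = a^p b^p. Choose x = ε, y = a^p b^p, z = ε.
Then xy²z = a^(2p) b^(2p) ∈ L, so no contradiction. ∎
Error: The decomposition violates |xy| ≤ p. With y = a^p b^p, |xy| = |y| = 2p > p. (The proof also miscomputes xy²z, which would be a^p b^p a^p b^p rather than a^(2p) b^(2p), and it wrongly treats one harmless decomposition as settling the matter — the prover does not get to choose the decomposition.)

Correction: The pumping lemma requires |xy| ≤ p, and the argument must handle every decomposition satisfying |xy| ≤ p, |y| ≥ 1. Since s starts with p a's, any such y consists only of a's, say y = a^k with k ≥ 1. Then xy²z = a^(p+k) b^p has unequal numbers of a's and b's, so xy²z ∉ L — the required contradiction.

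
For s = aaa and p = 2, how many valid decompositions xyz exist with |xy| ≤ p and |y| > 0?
3

For s = 'aaa' with pumping length p = 2:

Constraints: |xy| ≤ 2, |y| > 0

Valid decompositions (|xy| ≤ p, |y| ≥ 1):
  • x='', y='a', z='aa'
  • x='a', y='a', z='a'
  • x='', y='aa', z='a'

Total count: 3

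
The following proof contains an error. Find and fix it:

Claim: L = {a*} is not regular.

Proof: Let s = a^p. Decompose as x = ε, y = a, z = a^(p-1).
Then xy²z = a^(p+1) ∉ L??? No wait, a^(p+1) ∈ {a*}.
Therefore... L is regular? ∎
Error: The proof attempts to show a*  is not regular, but a* IS regular!

Correction: a* is a regular language (recognized by a simple DFA with one accepting state and self-loop on 'a'). The pumping lemma can only prove non-regularity, not regularity. For regular languages, pumping always works.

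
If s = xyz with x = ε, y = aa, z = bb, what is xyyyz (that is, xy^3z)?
aaaaaabb

Given x = '', y = 'aa', z = 'bb' and i = 3:

xy^3z = x + y·y·...·y (3 times) + z
       = '' + 'aa'^3 + 'bb'
       = '' + 'aaaaaa' + 'bb'
       = 'aaaaaabb'

The pumped string is 'aaaaaabb' with length 8.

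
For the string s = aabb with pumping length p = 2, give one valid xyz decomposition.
x = '', y = 'a', z = 'abb'

For s = aabb and p = 2, one valid decomposition is:
- x = '' (length 0)
- y = 'a' (length 1)
- z = 'abb' (length 3)

Verification:
- xyz = '' + 'a' + 'abb' = aabb ✓
- |xy| = 1 ≤ 2 ✓
- |y| = 1 > 0 ✓

All pumping lemma constraints are satisfied.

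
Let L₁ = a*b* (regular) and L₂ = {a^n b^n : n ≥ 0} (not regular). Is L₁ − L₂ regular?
No — L₁ − L₂ is not regular.

a*b* − {a^n b^n} = {a^n b^m : n ≠ m}. If this were regular, then its complement intersected with a*b*, namely {a^n b^n : n ≥ 0}, would be regular too (closure under complement and intersection) — contradiction. So L₁ − L₂ is not regular.

Note that the bare facts "L₁ regular, L₂ non-regular" do not settle the question by themselves: the closure of regular languages under ∪, ∩, complement and difference applies only when BOTH operands are regular. With a non-regular operand the result can come out regular or non-regular depending on the specific languages, so one has to work out L₁ − L₂ for this particular pair, as above.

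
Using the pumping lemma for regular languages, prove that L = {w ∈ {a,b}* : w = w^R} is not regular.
Assume for contradiction that L is regular, and let p ≥ 1 be the pumping length given by the pumping lemma.
Choose s = a^p b a^p. Then s ∈ L (it reads the same in both directions) and |s| = 2p + 1 ≥ p.
By the pumping lemma, s = xyz for some x, y, z with |xy| ≤ p, |y| ≥ 1, and xy^i z ∈ L for every i ≥ 0.
Since |xy| ≤ p and the first p symbols of s are all a's, y = a^k for some k with 1 ≤ k ≤ p.

Take i = 0: xy⁰z = a^(p − k) b a^p.
Its reversal is a^p b a^(p − k). These differ because the block of a's before the unique b has length p − k in one and p in the other, and p − k ≠ p since k ≥ 1. So xy⁰z is not a palindrome, i.e. xy⁰z ∉ L.

This contradicts the pumping lemma, which requires xy^i z ∈ L for all i ≥ 0.
Hence L = {w ∈ {a,b}* : w = w^R} is not regular. ∎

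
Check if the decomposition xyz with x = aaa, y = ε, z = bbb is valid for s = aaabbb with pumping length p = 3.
Violated: |y| > 0

The decomposition x = aaa, y = ε, z = bbb for s = aaabbb with p = 3
violates the constraint: |y| > 0

|y| = 0, but the pumping lemma requires |y| > 0 (y must be non-empty).

Pumping lemma constraints:
1. xyz = s (decomposition is valid)
2. |xy| ≤ p
3. |y| > 0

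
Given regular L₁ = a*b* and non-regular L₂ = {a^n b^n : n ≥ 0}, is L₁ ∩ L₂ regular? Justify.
No — L₁ ∩ L₂ is not regular.

Every string a^n b^n already lies in a*b*, so L₁ ∩ L₂ = {a^n b^n : n ≥ 0} = L₂ itself, which is the standard non-regular language (pump s = a^p b^p).

Note that the bare facts "L₁ regular, L₂ non-regular" do not settle the question by themselves: the closure of regular languages under ∪, ∩, complement and difference applies only when BOTH operands are regular. With a non-regular operand the result can come out regular or non-regular depending on the specific languages, so one has to work out L₁ ∩ L₂ for this particular pair, as above.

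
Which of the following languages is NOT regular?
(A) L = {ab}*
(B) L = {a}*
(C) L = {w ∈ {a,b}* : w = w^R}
(C) {w ∈ {a,b}* : w = w^R}

(C) L = {w ∈ {a,b}* : w = w^R} is NOT regular.

The pumping lemma can be used to prove this:
After pumping, the string is no longer symmetric

The other languages are regular because they can be recognized by finite automata.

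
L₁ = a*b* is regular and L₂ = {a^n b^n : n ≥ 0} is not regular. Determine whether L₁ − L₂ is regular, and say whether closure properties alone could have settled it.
No — L₁ − L₂ is not regular.

a*b* − {a^n b^n} = {a^n b^m : n ≠ m}. If this were regular, then its complement intersected with a*b*, namely {a^n b^n : n ≥ 0}, would be regular too (closure under complement and intersection) — contradiction. So L₁ − L₂ is not regular.

Note that the bare facts "L₁ regular, L₂ non-regular" do not settle the question by themselves: the closure of regular languages under ∪, ∩, complement and difference applies only when BOTH operands are regular. With a non-regular operand the result can come out regular or non-regular depending on the specific languages, so one has to work out L₁ − L₂ for this particular pair, as above.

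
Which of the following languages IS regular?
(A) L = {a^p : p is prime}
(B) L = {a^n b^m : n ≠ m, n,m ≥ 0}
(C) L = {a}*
(C) {a}*

(C) L = {a}* is regular.

This can be recognized by a finite automaton (DFA/NFA).
Regular expressions like {a}* define regular languages.

The other choices are not regular:
- {a^p : p is prime}: After pumping, the length becomes composite
- {a^n b^m : n ≠ m, n,m ≥ 0}: After pumping a's, we can make n = m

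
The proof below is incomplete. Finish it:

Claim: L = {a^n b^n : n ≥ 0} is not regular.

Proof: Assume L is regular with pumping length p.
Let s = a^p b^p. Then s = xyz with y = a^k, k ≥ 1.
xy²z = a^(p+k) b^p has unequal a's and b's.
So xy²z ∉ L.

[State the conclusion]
This contradicts the pumping lemma for regular languages,
which guarantees xy^i z ∈ L for all i ≥ 0.

Since our assumption that L is regular leads to a contradiction,
we conclude that L = {a^n b^n : n ≥ 0} is NOT regular. ∎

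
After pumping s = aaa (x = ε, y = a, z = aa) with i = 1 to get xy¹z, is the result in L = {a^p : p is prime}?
Yes

xy¹z = ε · a · aa = aaa.
aaa has length 3, which is prime, so it is in L.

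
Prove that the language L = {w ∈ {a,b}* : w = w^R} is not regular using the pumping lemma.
Assume for contradiction that L is regular, and let p ≥ 1 be the pumping length given by the pumping lemma.
Choose s = a^p b a^p. Then s ∈ L (it reads the same in both directions) and |s| = 2p + 1 ≥ p.
By the pumping lemma, s = xyz for some x, y, z with |xy| ≤ p, |y| ≥ 1, and xy^i z ∈ L for every i ≥ 0.
Since |xy| ≤ p and the first p symbols of s are all a's, y = a^k for some k with 1 ≤ k ≤ p.

Take i = 2: xy²z = a^(p + k) b a^p.
Its reversal is a^p b a^(p + k). These differ because the block of a's before the unique b has length p + k in one and p in the other, and p + k ≠ p since k ≥ 1. So xy²z is not a palindrome, i.e. xy²z ∉ L.

This contradicts the pumping lemma, which requires xy^i z ∈ L for all i ≥ 0.
Hence L = {w ∈ {a,b}* : w = w^R} is not regular. ∎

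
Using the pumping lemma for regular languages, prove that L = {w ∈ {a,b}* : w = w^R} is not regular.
Assume for contradiction that L is regular, and let p ≥ 1 be the pumping length given by the pumping lemma.
Choose s = a^p b a^p. Then s ∈ L (it reads the same in both directions) and |s| = 2p + 1 ≥ p.
By the pumping lemma, s = xyz for some x, y, z with |xy| ≤ p, |y| ≥ 1, and xy^i z ∈ L for every i ≥ 0.
Since |xy| ≤ p and the first p symbols of s are all a's, y = a^k for some k with 1 ≤ k ≤ p.

Take i = 0: xy⁰z = a^(p − k) b a^p.
Its reversal is a^p b a^(p − k). These differ because the block of a's before the unique b has length p − k in one and p in the other, and p − k ≠ p since k ≥ 1. So xy⁰z is not a palindrome, i.e. xy⁰z ∉ L.

This contradicts the pumping lemma, which requires xy^i z ∈ L for all i ≥ 0.
Hence L = {w ∈ {a,b}* : w = w^R} is not regular. ∎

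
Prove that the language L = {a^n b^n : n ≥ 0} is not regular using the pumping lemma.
Assume for contradiction that L is regular, and let p ≥ 1 be the pumping length given by the pumping lemma.
Choose s = a^p b^p. Then s ∈ L and |s| = 2p ≥ p.
By the pumping lemma, s = xyz for some x, y, z with |xy| ≤ p, |y| ≥ 1, and xy^i z ∈ L for every i ≥ 0.
Since |xy| ≤ p and the first p symbols of s are all a's, we must have y = a^k for some k with 1 ≤ k ≤ p.

Take i = 2: xy²z = a^(p + k) b^p.
This string has p + k a's but p b's, and p + k > p because k ≥ 1. So xy²z ∉ L.

This contradicts the pumping lemma, which requires xy^i z ∈ L for all i ≥ 0.
Hence L = {a^n b^n : n ≥ 0} is not regular. ∎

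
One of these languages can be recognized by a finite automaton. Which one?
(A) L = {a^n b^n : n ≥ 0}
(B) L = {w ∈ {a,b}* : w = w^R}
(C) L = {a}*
(C) {a}*

(C) L = {a}* is regular.

This can be recognized by a finite automaton (DFA/NFA).
Regular expressions like {a}* define regular languages.

The other choices are not regular:
- {w ∈ {a,b}* : w = w^R}: After pumping, the string is no longer symmetric
- {a^n b^n : n ≥ 0}: After pumping, the number of a's and b's become unequal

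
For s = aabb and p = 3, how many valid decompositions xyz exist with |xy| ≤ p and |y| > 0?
6

For s = 'aabb' with pumping length p = 3:

Constraints: |xy| ≤ 3, |y| > 0

Valid decompositions (|xy| ≤ p, |y| ≥ 1):
  • x='', y='a', z='abb'
  • x='a', y='a', z='bb'
  • x='', y='aa', z='bb'
  • x='aa', y='b', z='b'
  • x='a', y='ab', z='b'
  • x='', y='aab', z='b'

Total count: 6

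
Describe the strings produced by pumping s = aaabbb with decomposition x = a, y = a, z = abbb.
{xy^i z : i ≥ 0} = {a^(2+i) b^3 : i ≥ 0} = {aabbb, aaabbb, aaaabbb, ...}

With x = a, y = a, z = abbb: Starting with aaabbb and pumping the second 'a', we get strings with 2+i a's followed by 3 b's for i = 0, 1, 2, ...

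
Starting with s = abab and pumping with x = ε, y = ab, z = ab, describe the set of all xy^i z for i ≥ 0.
{xy^i z : i ≥ 0} = {(ab)^(i+1) : i ≥ 0} = {ab, abab, ababab, ...}

With x = ε, y = ab, z = ab: Pumping 'ab' gives strings of alternating a's and b's.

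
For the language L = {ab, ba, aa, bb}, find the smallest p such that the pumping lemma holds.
p = 3

For a finite language L, the pumping lemma holds vacuously if p > max|s| for s ∈ L.

The longest string in L = {ab, ba, aa, bb} has length 2.
If p = 3, then no string s ∈ L has |s| ≥ p, so the condition is vacuously true.

The minimum pumping length is p = 3.

Why no smaller p works: for any p ≤ 2, the longest string s ∈ L has |s| = 2 ≥ p, so it would
have to be pumpable; but pumping up (i = 2, 3, ...) produces ever longer strings, which cannot all lie in the
finite language L. So the pumping property fails for every p ≤ 2.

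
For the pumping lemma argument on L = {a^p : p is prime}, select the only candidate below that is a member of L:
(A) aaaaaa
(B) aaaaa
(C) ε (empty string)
(B) aaaaa

The pumping lemma is applied to a string s that lies in L, so first check membership of each option:
- (A) aaaaaa has length 6 = 2 × 3, which is not prime, so it is not in L ✗
- (B) aaaaa has length 5, which is prime, so it is in L ✓
- (C) ε has length 0, which is not prime, so it is not in L ✗

Only (B) aaaaa is in L, so it is the only candidate that could play the role of s.
(In a complete proof one picks s in terms of the pumping length p so that |s| ≥ p is guaranteed; a fixed string like aaaaa illustrates the shape of such an s.)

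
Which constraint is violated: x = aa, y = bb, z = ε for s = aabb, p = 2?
Violated: |xy| ≤ p

The decomposition x = aa, y = bb, z = ε for s = aabb with p = 2
violates the constraint: |xy| ≤ p

|xy| = |aabb| = 4 > 2 = p. The decomposition puts too many characters in xy.

Pumping lemma constraints:
1. xyz = s (decomposition is valid)
2. |xy| ≤ p
3. |y| > 0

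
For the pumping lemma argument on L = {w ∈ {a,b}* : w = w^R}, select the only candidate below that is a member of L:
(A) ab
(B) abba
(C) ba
(B) abba

The pumping lemma is applied to a string s that lies in L, so first check membership of each option:
- (A) ab reversed is ba ≠ ab, so it is not a palindrome and is not in L ✗
- (B) abba reversed is abba, the same string, so it is a palindrome and is in L ✓
- (C) ba reversed is ab ≠ ba, so it is not a palindrome and is not in L ✗

Only (B) abba is in L, so it is the only candidate that could play the role of s.
(In a complete proof one picks s in terms of the pumping length p so that |s| ≥ p is guaranteed; a fixed string like abba illustrates the shape of such an s.)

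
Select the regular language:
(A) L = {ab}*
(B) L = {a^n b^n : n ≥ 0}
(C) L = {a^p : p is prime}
(A) {ab}*

(A) L = {ab}* is regular.

This can be recognized by a finite automaton (DFA/NFA).
Regular expressions like {ab}* define regular languages.

The other choices are not regular:
- {a^n b^n : n ≥ 0}: After pumping, the number of a's and b's become unequal
- {a^p : p is prime}: After pumping, the length becomes composite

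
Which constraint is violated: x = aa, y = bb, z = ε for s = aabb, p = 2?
Violated: |xy| ≤ p

The decomposition x = aa, y = bb, z = ε for s = aabb with p = 2
violates the constraint: |xy| ≤ p

|xy| = |aabb| = 4 > 2 = p. The decomposition puts too many characters in xy.

Pumping lemma constraints:
1. xyz = s (decomposition is valid)
2. |xy| ≤ p
3. |y| > 0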